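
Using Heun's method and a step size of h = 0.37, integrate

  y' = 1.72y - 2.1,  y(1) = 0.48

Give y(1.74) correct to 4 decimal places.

-1.2846

Heun: k1 = f(x_n, y_n); k2 = f(x_n + h, y_n + h·k1); y_{n+1} = y_n + (h/2)·(k1 + k2).
x=1.000000, y=0.480000:
  k1 = f(1.000000, 0.480000) = -1.274400
  k2 = f(1.370000, 0.008472) = -2.085428
  y ← 0.480000 + (0.37/2)·(-1.274400 + (-2.085428)) = -0.141568
x=1.370000, y=-0.141568:
  k1 = f(1.370000, -0.141568) = -2.343497
  k2 = f(1.740000, -1.008662) = -3.834899
  y ← -0.141568 + (0.37/2)·(-2.343497 + (-3.834899)) = -1.284572
y(1.74) ≈ -1.2846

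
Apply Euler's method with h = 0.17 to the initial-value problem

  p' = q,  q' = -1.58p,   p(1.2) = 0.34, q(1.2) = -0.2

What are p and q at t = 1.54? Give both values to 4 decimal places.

0.2565, -0.3735

Euler on (p,q): p_{n+1} = p_n + h·p', q_{n+1} = q_n + h·q'.
1.200000: (0.340000, -0.200000); f=(-0.200000, -0.537200) → (0.306000, -0.291324)
1.370000: (0.306000, -0.291324); f=(-0.291324, -0.483480) → (0.256475, -0.373516)
(p(1.54), q(1.54)) ≈ (0.2565, -0.3735)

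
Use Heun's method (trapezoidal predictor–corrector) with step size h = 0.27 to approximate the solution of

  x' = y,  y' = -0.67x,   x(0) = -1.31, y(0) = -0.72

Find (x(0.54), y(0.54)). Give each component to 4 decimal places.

-1.5621, -0.1877

Heun on (x,y): k1 = f(t_n, state_n); k2 = f(t_n + h, state_n + h·k1); state_{n+1} = state_n + (h/2)·(k1 + k2).
0.000000: (-1.310000, -0.720000)
  k1 = (-0.720000, 0.877700)
  predictor → (-1.504400, -0.483021)
  k2 = (-0.483021, 1.007948)
  → (-1.472408, -0.465438)
0.270000: (-1.472408, -0.465438)
  k1 = (-0.465438, 0.986513)
  predictor → (-1.598076, -0.199079)
  k2 = (-0.199079, 1.070711)
  → (-1.562118, -0.187712)
(x(0.54), y(0.54)) ≈ (-1.5621, -0.1877)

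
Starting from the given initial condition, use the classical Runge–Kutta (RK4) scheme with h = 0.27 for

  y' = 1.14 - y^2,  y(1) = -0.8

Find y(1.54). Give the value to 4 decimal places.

-0.4010

RK4: k1 = f(t_n, y_n); k2 = f(t_n + h/2, y_n + (h/2)·k1); k3 = f(t_n + h/2, y_n + (h/2)·k2); k4 = f(t_n + h, y_n + h·k3); y_{n+1} = y_n + (h/6)·(k1 + 2k2 + 2k3 + k4).
t=1.000000, y=-0.800000:
  k1 = f(1.000000, -0.800000) = 0.500000
  k2 = f(1.135000, -0.732500) = 0.603444
  k3 = f(1.135000, -0.718535) = 0.623707
  k4 = f(1.270000, -0.631599) = 0.741083
  y ← -0.800000 + (0.27/6)·(k1 + 2k2 + 2k3 + k4) = -0.633708
t=1.270000, y=-0.633708:
  k1 = f(1.270000, -0.633708) = 0.738415
  k2 = f(1.405000, -0.534022) = 0.854821
  k3 = f(1.405000, -0.518307) = 0.871358
  k4 = f(1.540000, -0.398441) = 0.981245
  y ← -0.633708 + (0.27/6)·(k1 + 2k2 + 2k3 + k4) = -0.400967
y(1.54) ≈ -0.4010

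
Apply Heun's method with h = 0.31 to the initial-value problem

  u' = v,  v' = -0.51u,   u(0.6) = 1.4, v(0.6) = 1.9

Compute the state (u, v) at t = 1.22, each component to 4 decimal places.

Heun on (u,v): k1 = f(t_n, state_n); k2 = f(t_n + h, state_n + h·k1); state_{n+1} = state_n + (h/2)·(k1 + k2).
0.600000: (1.400000, 1.900000)
  k1 = (1.900000, -0.714000)
  predictor → (1.989000, 1.678660)
  k2 = (1.678660, -1.014390)
  → (1.954692, 1.632100)
0.910000: (1.954692, 1.632100)
  k1 = (1.632100, -0.996893)
  predictor → (2.460643, 1.323063)
  k2 = (1.323063, -1.254928)
  → (2.412742, 1.283067)
(u(1.22), v(1.22)) ≈ (2.4127, 1.2831)

2.4127, 1.2831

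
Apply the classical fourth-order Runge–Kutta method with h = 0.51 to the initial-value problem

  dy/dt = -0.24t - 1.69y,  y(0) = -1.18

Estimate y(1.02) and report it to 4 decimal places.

-0.2900

RK4: k1 = f(t_n, y_n); k2 = f(t_n + h/2, y_n + (h/2)·k1); k3 = f(t_n + h/2, y_n + (h/2)·k2); k4 = f(t_n + h, y_n + h·k3); y_{n+1} = y_n + (h/6)·(k1 + 2k2 + 2k3 + k4).
t=0.000000, y=-1.180000:
  k1 = f(0.000000, -1.180000) = 1.994200
  k2 = f(0.255000, -0.671479) = 1.073600
  k3 = f(0.255000, -0.906232) = 1.470332
  k4 = f(0.510000, -0.430131) = 0.604521
  y ← -1.180000 + (0.51/6)·(k1 + 2k2 + 2k3 + k4) = -0.526640
t=0.510000, y=-0.526640:
  k1 = f(0.510000, -0.526640) = 0.767622
  k2 = f(0.765000, -0.330897) = 0.375615
  k3 = f(0.765000, -0.430858) = 0.544551
  k4 = f(1.020000, -0.248919) = 0.175874
  y ← -0.526640 + (0.51/6)·(k1 + 2k2 + 2k3 + k4) = -0.290015
y(1.02) ≈ -0.2900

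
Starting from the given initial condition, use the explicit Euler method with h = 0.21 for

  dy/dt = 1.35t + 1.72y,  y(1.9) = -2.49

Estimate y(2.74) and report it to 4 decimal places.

-4.4690

Euler: y_{n+1} = y_n + h·f(t_n, y_n).
t=1.900000, y=-2.490000: f=-1.717800 → y ← -2.490000 + 0.21·(-1.717800) = -2.850738
t=2.110000, y=-2.850738: f=-2.054769 → y ← -2.850738 + 0.21·(-2.054769) = -3.282240
t=2.320000, y=-3.282240: f=-2.513452 → y ← -3.282240 + 0.21·(-2.513452) = -3.810064
t=2.530000, y=-3.810064: f=-3.137811 → y ← -3.810064 + 0.21·(-3.137811) = -4.469005
y(2.74) ≈ -4.4690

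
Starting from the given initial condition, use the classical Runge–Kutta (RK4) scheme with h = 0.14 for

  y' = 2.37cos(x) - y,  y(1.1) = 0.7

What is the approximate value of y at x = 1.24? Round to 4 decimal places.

0.7288

RK4: k1 = f(x_n, y_n); k2 = f(x_n + h/2, y_n + (h/2)·k1); k3 = f(x_n + h/2, y_n + (h/2)·k2); k4 = f(x_n + h, y_n + h·k3); y_{n+1} = y_n + (h/6)·(k1 + 2k2 + 2k3 + k4).
x=1.100000, y=0.700000:
  k1 = f(1.100000, 0.700000) = 0.375023
  k2 = f(1.170000, 0.726252) = 0.198408
  k3 = f(1.170000, 0.713889) = 0.210771
  k4 = f(1.240000, 0.729508) = 0.040259
  y ← 0.700000 + (0.14/6)·(k1 + 2k2 + 2k3 + k4) = 0.728785
y(1.24) ≈ 0.7288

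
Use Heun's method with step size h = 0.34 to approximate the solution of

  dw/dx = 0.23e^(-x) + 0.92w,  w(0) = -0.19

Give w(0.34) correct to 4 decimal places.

-0.1796

Heun: k1 = f(x_n, w_n); k2 = f(x_n + h, w_n + h·k1); w_{n+1} = w_n + (h/2)·(k1 + k2).
x=0.000000, w=-0.190000:
  k1 = f(0.000000, -0.190000) = 0.055200
  k2 = f(0.340000, -0.171232) = 0.006174
  w ← -0.190000 + (0.34/2)·(0.055200 + 0.006174) = -0.179566
w(0.34) ≈ -0.1796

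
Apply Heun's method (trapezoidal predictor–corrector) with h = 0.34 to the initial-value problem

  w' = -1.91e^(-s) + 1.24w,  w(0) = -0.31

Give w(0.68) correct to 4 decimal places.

-2.2466

Heun: k1 = f(s_n, w_n); k2 = f(s_n + h, w_n + h·k1); w_{n+1} = w_n + (h/2)·(k1 + k2).
s=0.000000, w=-0.310000:
  k1 = f(0.000000, -0.310000) = -2.294400
  k2 = f(0.340000, -1.090096) = -2.711200
  w ← -0.310000 + (0.34/2)·(-2.294400 + (-2.711200)) = -1.160952
s=0.340000, w=-1.160952:
  k1 = f(0.340000, -1.160952) = -2.799062
  k2 = f(0.680000, -2.112633) = -3.587303
  w ← -1.160952 + (0.34/2)·(-2.799062 + (-3.587303)) = -2.246634
w(0.68) ≈ -2.2466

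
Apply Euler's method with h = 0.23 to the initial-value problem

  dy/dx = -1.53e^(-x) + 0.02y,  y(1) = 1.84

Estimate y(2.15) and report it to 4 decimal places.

Euler: y_{n+1} = y_n + h·f(x_n, y_n).
x=1.000000, y=1.840000: f=-0.526056 → y ← 1.840000 + 0.23·(-0.526056) = 1.719007
x=1.230000, y=1.719007: f=-0.412827 → y ← 1.719007 + 0.23·(-0.412827) = 1.624057
x=1.460000, y=1.624057: f=-0.322840 → y ← 1.624057 + 0.23·(-0.322840) = 1.549804
x=1.690000, y=1.549804: f=-0.251319 → y ← 1.549804 + 0.23·(-0.251319) = 1.492000
x=1.920000, y=1.492000: f=-0.194469 → y ← 1.492000 + 0.23·(-0.194469) = 1.447273
y(2.15) ≈ 1.4473

1.4473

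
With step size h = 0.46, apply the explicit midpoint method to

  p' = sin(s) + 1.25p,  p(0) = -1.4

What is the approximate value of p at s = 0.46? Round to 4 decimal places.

Midpoint: k1 = f(s_n, p_n); k2 = f(s_n + h/2, p_n + (h/2)·k1); p_{n+1} = p_n + h·k2.
s=0.000000, p=-1.400000:
  k1 = f(0.000000, -1.400000) = -1.750000
  k2 = f(0.230000, -1.802500) = -2.025147
  p ← -1.400000 + 0.46·(-2.025147) = -2.331568
p(0.46) ≈ -2.3316

-2.3316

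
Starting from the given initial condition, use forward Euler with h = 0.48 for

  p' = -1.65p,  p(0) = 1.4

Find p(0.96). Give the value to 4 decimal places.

0.0606

Euler: p_{n+1} = p_n + h·f(t_n, p_n).
t=0.000000, p=1.400000: f=-2.310000 → p ← 1.400000 + 0.48·(-2.310000) = 0.291200
t=0.480000, p=0.291200: f=-0.480480 → p ← 0.291200 + 0.48·(-0.480480) = 0.060570
p(0.96) ≈ 0.0606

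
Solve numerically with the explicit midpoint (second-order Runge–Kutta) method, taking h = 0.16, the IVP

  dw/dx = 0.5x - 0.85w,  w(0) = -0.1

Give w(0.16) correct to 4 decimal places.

-0.0809

Midpoint: k1 = f(x_n, w_n); k2 = f(x_n + h/2, w_n + (h/2)·k1); w_{n+1} = w_n + h·k2.
x=0.000000, w=-0.100000:
  k1 = f(0.000000, -0.100000) = 0.085000
  k2 = f(0.080000, -0.093200) = 0.119220
  w ← -0.100000 + 0.16·0.119220 = -0.080925
w(0.16) ≈ -0.0809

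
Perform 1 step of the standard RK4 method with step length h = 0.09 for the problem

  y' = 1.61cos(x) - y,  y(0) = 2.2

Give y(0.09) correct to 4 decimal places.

RK4: k1 = f(x_n, y_n); k2 = f(x_n + h/2, y_n + (h/2)·k1); k3 = f(x_n + h/2, y_n + (h/2)·k2); k4 = f(x_n + h, y_n + h·k3); y_{n+1} = y_n + (h/6)·(k1 + 2k2 + 2k3 + k4).
x=0.000000, y=2.200000:
  k1 = f(0.000000, 2.200000) = -0.590000
  k2 = f(0.045000, 2.173450) = -0.565080
  k3 = f(0.045000, 2.174571) = -0.566201
  k4 = f(0.090000, 2.149042) = -0.545558
  y ← 2.200000 + (0.09/6)·(k1 + 2k2 + 2k3 + k4) = 2.149028
y(0.09) ≈ 2.1490

2.1490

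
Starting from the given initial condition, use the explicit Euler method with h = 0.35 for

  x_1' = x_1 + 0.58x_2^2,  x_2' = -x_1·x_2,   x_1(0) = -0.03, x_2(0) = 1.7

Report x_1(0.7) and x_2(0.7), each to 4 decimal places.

Euler on (x_1,x_2): x_1_{n+1} = x_1_n + h·x_1', x_2_{n+1} = x_2_n + h·x_2'.
0.000000: (-0.030000, 1.700000); f=(1.646200, 0.051000) → (0.546170, 1.717850)
0.350000: (0.546170, 1.717850); f=(2.257755, -0.938238) → (1.336384, 1.389467)
(x_1(0.7), x_2(0.7)) ≈ (1.3364, 1.3895)

1.3364, 1.3895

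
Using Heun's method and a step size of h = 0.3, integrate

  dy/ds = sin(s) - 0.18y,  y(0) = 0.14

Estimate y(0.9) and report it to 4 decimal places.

0.4765

Heun: k1 = f(s_n, y_n); k2 = f(s_n + h, y_n + h·k1); y_{n+1} = y_n + (h/2)·(k1 + k2).
s=0.000000, y=0.140000:
  k1 = f(0.000000, 0.140000) = -0.025200
  k2 = f(0.300000, 0.132440) = 0.271681
  y ← 0.140000 + (0.3/2)·(-0.025200 + 0.271681) = 0.176972
s=0.300000, y=0.176972:
  k1 = f(0.300000, 0.176972) = 0.263665
  k2 = f(0.600000, 0.256072) = 0.518550
  y ← 0.176972 + (0.3/2)·(0.263665 + 0.518550) = 0.294304
s=0.600000, y=0.294304:
  k1 = f(0.600000, 0.294304) = 0.511668
  k2 = f(0.900000, 0.447805) = 0.702722
  y ← 0.294304 + (0.3/2)·(0.511668 + 0.702722) = 0.476463
y(0.9) ≈ 0.4765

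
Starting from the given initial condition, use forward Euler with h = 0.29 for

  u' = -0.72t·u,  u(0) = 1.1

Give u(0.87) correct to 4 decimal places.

Euler: u_{n+1} = u_n + h·f(t_n, u_n).
t=0.000000, u=1.100000: f=0.000000 → u ← 1.100000 + 0.29·0.000000 = 1.100000
t=0.290000, u=1.100000: f=-0.229680 → u ← 1.100000 + 0.29·(-0.229680) = 1.033393
t=0.580000, u=1.033393: f=-0.431545 → u ← 1.033393 + 0.29·(-0.431545) = 0.908245
u(0.87) ≈ 0.9082

0.9082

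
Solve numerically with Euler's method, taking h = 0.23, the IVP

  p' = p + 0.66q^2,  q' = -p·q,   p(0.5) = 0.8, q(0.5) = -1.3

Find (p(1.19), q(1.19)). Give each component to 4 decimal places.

2.1742, -0.4623

Euler on (p,q): p_{n+1} = p_n + h·p', q_{n+1} = q_n + h·q'.
0.500000: (0.800000, -1.300000); f=(1.915400, 1.040000) → (1.240542, -1.060800)
0.730000: (1.240542, -1.060800); f=(1.983238, 1.315967) → (1.696687, -0.758128)
0.960000: (1.696687, -0.758128); f=(2.076027, 1.286305) → (2.174173, -0.462277)
(p(1.19), q(1.19)) ≈ (2.1742, -0.4623)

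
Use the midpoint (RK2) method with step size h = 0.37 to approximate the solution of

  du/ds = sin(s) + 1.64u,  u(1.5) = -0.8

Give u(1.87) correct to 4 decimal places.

-0.9532

Midpoint: k1 = f(s_n, u_n); k2 = f(s_n + h/2, u_n + (h/2)·k1); u_{n+1} = u_n + h·k2.
s=1.500000, u=-0.800000:
  k1 = f(1.500000, -0.800000) = -0.314505
  k2 = f(1.685000, -0.858183) = -0.413935
  u ← -0.800000 + 0.37·(-0.413935) = -0.953156
u(1.87) ≈ -0.9532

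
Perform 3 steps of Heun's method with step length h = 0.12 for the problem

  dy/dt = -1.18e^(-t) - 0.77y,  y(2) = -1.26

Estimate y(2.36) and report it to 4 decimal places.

Heun: k1 = f(t_n, y_n); k2 = f(t_n + h, y_n + h·k1); y_{n+1} = y_n + (h/2)·(k1 + k2).
t=2.000000, y=-1.260000:
  k1 = f(2.000000, -1.260000) = 0.810504
  k2 = f(2.120000, -1.162739) = 0.753672
  y ← -1.260000 + (0.12/2)·(0.810504 + 0.753672) = -1.166149
t=2.120000, y=-1.166149:
  k1 = f(2.120000, -1.166149) = 0.756298
  k2 = f(2.240000, -1.075394) = 0.702432
  y ← -1.166149 + (0.12/2)·(0.756298 + 0.702432) = -1.078626
t=2.240000, y=-1.078626:
  k1 = f(2.240000, -1.078626) = 0.704921
  k2 = f(2.360000, -0.994035) = 0.653991
  y ← -1.078626 + (0.12/2)·(0.704921 + 0.653991) = -0.997091
y(2.36) ≈ -0.9971

-0.9971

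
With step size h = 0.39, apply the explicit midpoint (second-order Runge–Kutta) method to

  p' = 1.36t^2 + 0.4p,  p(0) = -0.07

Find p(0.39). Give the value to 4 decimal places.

-0.0616

Midpoint: k1 = f(t_n, p_n); k2 = f(t_n + h/2, p_n + (h/2)·k1); p_{n+1} = p_n + h·k2.
t=0.000000, p=-0.070000:
  k1 = f(0.000000, -0.070000) = -0.028000
  k2 = f(0.195000, -0.075460) = 0.021530
  p ← -0.070000 + 0.39·0.021530 = -0.061603
p(0.39) ≈ -0.0616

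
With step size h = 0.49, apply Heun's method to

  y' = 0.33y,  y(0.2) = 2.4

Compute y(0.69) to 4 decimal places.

Heun: k1 = f(x_n, y_n); k2 = f(x_n + h, y_n + h·k1); y_{n+1} = y_n + (h/2)·(k1 + k2).
x=0.200000, y=2.400000:
  k1 = f(0.200000, 2.400000) = 0.792000
  k2 = f(0.690000, 2.788080) = 0.920066
  y ← 2.400000 + (0.49/2)·(0.792000 + 0.920066) = 2.819456
y(0.69) ≈ 2.8195

2.8195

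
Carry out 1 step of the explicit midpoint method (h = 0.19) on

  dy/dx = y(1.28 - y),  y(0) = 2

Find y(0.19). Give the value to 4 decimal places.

Midpoint: k1 = f(x_n, y_n); k2 = f(x_n + h/2, y_n + (h/2)·k1); y_{n+1} = y_n + h·k2.
x=0.000000, y=2.000000:
  k1 = f(0.000000, 2.000000) = -1.440000
  k2 = f(0.095000, 1.863200) = -1.086618
  y ← 2.000000 + 0.19·(-1.086618) = 1.793543
y(0.19) ≈ 1.7935

1.7935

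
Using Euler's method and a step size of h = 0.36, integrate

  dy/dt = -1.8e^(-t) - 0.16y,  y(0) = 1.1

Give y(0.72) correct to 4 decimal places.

Euler: y_{n+1} = y_n + h·f(t_n, y_n).
t=0.000000, y=1.100000: f=-1.976000 → y ← 1.100000 + 0.36·(-1.976000) = 0.388640
t=0.360000, y=0.388640: f=-1.318000 → y ← 0.388640 + 0.36·(-1.318000) = -0.085840
y(0.72) ≈ -0.0858

-0.0858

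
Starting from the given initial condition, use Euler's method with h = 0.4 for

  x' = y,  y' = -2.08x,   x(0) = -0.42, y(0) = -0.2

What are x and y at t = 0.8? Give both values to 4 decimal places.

-0.4402, 0.5654

Euler on (x,y): x_{n+1} = x_n + h·x', y_{n+1} = y_n + h·y'.
0.000000: (-0.420000, -0.200000); f=(-0.200000, 0.873600) → (-0.500000, 0.149440)
0.400000: (-0.500000, 0.149440); f=(0.149440, 1.040000) → (-0.440224, 0.565440)
(x(0.8), y(0.8)) ≈ (-0.4402, 0.5654)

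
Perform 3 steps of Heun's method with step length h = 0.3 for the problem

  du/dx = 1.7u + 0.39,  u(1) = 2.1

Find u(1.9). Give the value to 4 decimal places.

10.0464

Heun: k1 = f(x_n, u_n); k2 = f(x_n + h, u_n + h·k1); u_{n+1} = u_n + (h/2)·(k1 + k2).
x=1.000000, u=2.100000:
  k1 = f(1.000000, 2.100000) = 3.960000
  k2 = f(1.300000, 3.288000) = 5.979600
  u ← 2.100000 + (0.3/2)·(3.960000 + 5.979600) = 3.590940
x=1.300000, u=3.590940:
  k1 = f(1.300000, 3.590940) = 6.494598
  k2 = f(1.600000, 5.539319) = 9.806843
  u ← 3.590940 + (0.3/2)·(6.494598 + 9.806843) = 6.036156
x=1.600000, u=6.036156:
  k1 = f(1.600000, 6.036156) = 10.651465
  k2 = f(1.900000, 9.231596) = 16.083713
  u ← 6.036156 + (0.3/2)·(10.651465 + 16.083713) = 10.046433
u(1.9) ≈ 10.0464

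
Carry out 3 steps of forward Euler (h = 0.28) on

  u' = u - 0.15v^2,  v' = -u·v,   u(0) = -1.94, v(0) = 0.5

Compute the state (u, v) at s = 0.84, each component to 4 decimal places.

Euler on (u,v): u_{n+1} = u_n + h·u', v_{n+1} = v_n + h·v'.
0.000000: (-1.940000, 0.500000); f=(-1.977500, 0.970000) → (-2.493700, 0.771600)
0.280000: (-2.493700, 0.771600); f=(-2.583005, 1.924139) → (-3.216941, 1.310359)
0.560000: (-3.216941, 1.310359); f=(-3.474497, 4.215348) → (-4.189801, 2.490656)
(u(0.84), v(0.84)) ≈ (-4.1898, 2.4907)

-4.1898, 2.4907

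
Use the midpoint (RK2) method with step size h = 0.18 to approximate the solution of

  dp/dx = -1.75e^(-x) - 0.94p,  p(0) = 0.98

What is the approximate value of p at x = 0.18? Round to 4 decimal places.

Midpoint: k1 = f(x_n, p_n); k2 = f(x_n + h/2, p_n + (h/2)·k1); p_{n+1} = p_n + h·k2.
x=0.000000, p=0.980000:
  k1 = f(0.000000, 0.980000) = -2.671200
  k2 = f(0.090000, 0.739592) = -2.294596
  p ← 0.980000 + 0.18·(-2.294596) = 0.566973
p(0.18) ≈ 0.5670

0.5670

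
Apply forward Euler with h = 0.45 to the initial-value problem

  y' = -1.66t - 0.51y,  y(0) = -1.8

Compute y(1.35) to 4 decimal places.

Euler: y_{n+1} = y_n + h·f(t_n, y_n).
t=0.000000, y=-1.800000: f=0.918000 → y ← -1.800000 + 0.45·0.918000 = -1.386900
t=0.450000, y=-1.386900: f=-0.039681 → y ← -1.386900 + 0.45·(-0.039681) = -1.404756
t=0.900000, y=-1.404756: f=-0.777574 → y ← -1.404756 + 0.45·(-0.777574) = -1.754665
y(1.35) ≈ -1.7547

-1.7547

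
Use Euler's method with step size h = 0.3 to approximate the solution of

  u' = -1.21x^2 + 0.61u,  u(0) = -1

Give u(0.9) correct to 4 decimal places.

-1.8249

Euler: u_{n+1} = u_n + h·f(x_n, u_n).
x=0.000000, u=-1.000000: f=-0.610000 → u ← -1.000000 + 0.3·(-0.610000) = -1.183000
x=0.300000, u=-1.183000: f=-0.830530 → u ← -1.183000 + 0.3·(-0.830530) = -1.432159
x=0.600000, u=-1.432159: f=-1.309217 → u ← -1.432159 + 0.3·(-1.309217) = -1.824924
u(0.9) ≈ -1.8249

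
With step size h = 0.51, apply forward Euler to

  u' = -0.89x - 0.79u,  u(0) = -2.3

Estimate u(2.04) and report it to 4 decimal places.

-1.3458

Euler: u_{n+1} = u_n + h·f(x_n, u_n).
x=0.000000, u=-2.300000: f=1.817000 → u ← -2.300000 + 0.51·1.817000 = -1.373330
x=0.510000, u=-1.373330: f=0.631031 → u ← -1.373330 + 0.51·0.631031 = -1.051504
x=1.020000, u=-1.051504: f=-0.077112 → u ← -1.051504 + 0.51·(-0.077112) = -1.090831
x=1.530000, u=-1.090831: f=-0.499943 → u ← -1.090831 + 0.51·(-0.499943) = -1.345802
u(2.04) ≈ -1.3458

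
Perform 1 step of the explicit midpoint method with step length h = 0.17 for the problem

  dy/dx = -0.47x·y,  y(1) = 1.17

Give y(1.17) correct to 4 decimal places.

1.0726

Midpoint: k1 = f(x_n, y_n); k2 = f(x_n + h/2, y_n + (h/2)·k1); y_{n+1} = y_n + h·k2.
x=1.000000, y=1.170000:
  k1 = f(1.000000, 1.170000) = -0.549900
  k2 = f(1.085000, 1.123258) = -0.572806
  y ← 1.170000 + 0.17·(-0.572806) = 1.072623
y(1.17) ≈ 1.0726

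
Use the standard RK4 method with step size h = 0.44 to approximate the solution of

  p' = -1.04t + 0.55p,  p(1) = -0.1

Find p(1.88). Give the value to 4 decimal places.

-1.8157

RK4: k1 = f(t_n, p_n); k2 = f(t_n + h/2, p_n + (h/2)·k1); k3 = f(t_n + h/2, p_n + (h/2)·k2); k4 = f(t_n + h, p_n + h·k3); p_{n+1} = p_n + (h/6)·(k1 + 2k2 + 2k3 + k4).
t=1.000000, p=-0.100000:
  k1 = f(1.000000, -0.100000) = -1.095000
  k2 = f(1.220000, -0.340900) = -1.456295
  k3 = f(1.220000, -0.420385) = -1.500012
  k4 = f(1.440000, -0.760005) = -1.915603
  p ← -0.100000 + (0.44/6)·(k1 + 2k2 + 2k3 + k4) = -0.754369
t=1.440000, p=-0.754369:
  k1 = f(1.440000, -0.754369) = -1.912503
  k2 = f(1.660000, -1.175120) = -2.372716
  k3 = f(1.660000, -1.276367) = -2.428402
  k4 = f(1.880000, -1.822866) = -2.957776
  p ← -0.754369 + (0.44/6)·(k1 + 2k2 + 2k3 + k4) = -1.815687
p(1.88) ≈ -1.8157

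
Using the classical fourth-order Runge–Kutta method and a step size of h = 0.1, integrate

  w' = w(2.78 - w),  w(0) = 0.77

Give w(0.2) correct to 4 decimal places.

1.1133

RK4: k1 = f(x_n, w_n); k2 = f(x_n + h/2, w_n + (h/2)·k1); k3 = f(x_n + h/2, w_n + (h/2)·k2); k4 = f(x_n + h, w_n + h·k3); w_{n+1} = w_n + (h/6)·(k1 + 2k2 + 2k3 + k4).
x=0.000000, w=0.770000:
  k1 = f(0.000000, 0.770000) = 1.547700
  k2 = f(0.050000, 0.847385) = 1.637669
  k3 = f(0.050000, 0.851883) = 1.642531
  k4 = f(0.100000, 0.934253) = 1.724395
  w ← 0.770000 + (0.1/6)·(k1 + 2k2 + 2k3 + k4) = 0.933875
x=0.100000, w=0.933875:
  k1 = f(0.100000, 0.933875) = 1.724050
  k2 = f(0.150000, 1.020077) = 1.795257
  k3 = f(0.150000, 1.023638) = 1.797879
  k4 = f(0.200000, 1.113663) = 1.855738
  w ← 0.933875 + (0.1/6)·(k1 + 2k2 + 2k3 + k4) = 1.113309
w(0.2) ≈ 1.1133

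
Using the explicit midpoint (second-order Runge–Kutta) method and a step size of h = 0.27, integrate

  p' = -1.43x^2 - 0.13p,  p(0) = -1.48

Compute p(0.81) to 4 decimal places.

Midpoint: k1 = f(x_n, p_n); k2 = f(x_n + h/2, p_n + (h/2)·k1); p_{n+1} = p_n + h·k2.
x=0.000000, p=-1.480000:
  k1 = f(0.000000, -1.480000) = 0.192400
  k2 = f(0.135000, -1.454026) = 0.162962
  p ← -1.480000 + 0.27·0.162962 = -1.436000
x=0.270000, p=-1.436000:
  k1 = f(0.270000, -1.436000) = 0.082433
  k2 = f(0.405000, -1.424872) = -0.049322
  p ← -1.436000 + 0.27·(-0.049322) = -1.449317
x=0.540000, p=-1.449317:
  k1 = f(0.540000, -1.449317) = -0.228577
  k2 = f(0.675000, -1.480175) = -0.459121
  p ← -1.449317 + 0.27·(-0.459121) = -1.573280
p(0.81) ≈ -1.5733

-1.5733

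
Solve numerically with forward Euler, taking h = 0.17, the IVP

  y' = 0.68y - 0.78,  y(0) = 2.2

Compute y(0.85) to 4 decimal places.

Euler: y_{n+1} = y_n + h·f(x_n, y_n).
x=0.000000, y=2.200000: f=0.716000 → y ← 2.200000 + 0.17·0.716000 = 2.321720
x=0.170000, y=2.321720: f=0.798770 → y ← 2.321720 + 0.17·0.798770 = 2.457511
x=0.340000, y=2.457511: f=0.891107 → y ← 2.457511 + 0.17·0.891107 = 2.608999
x=0.510000, y=2.608999: f=0.994119 → y ← 2.608999 + 0.17·0.994119 = 2.777999
x=0.680000, y=2.777999: f=1.109040 → y ← 2.777999 + 0.17·1.109040 = 2.966536
y(0.85) ≈ 2.9665

2.9665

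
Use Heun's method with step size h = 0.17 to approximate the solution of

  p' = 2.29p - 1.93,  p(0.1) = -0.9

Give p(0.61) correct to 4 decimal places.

Heun: k1 = f(s_n, p_n); k2 = f(s_n + h, p_n + h·k1); p_{n+1} = p_n + (h/2)·(k1 + k2).
s=0.100000, p=-0.900000:
  k1 = f(0.100000, -0.900000) = -3.991000
  k2 = f(0.270000, -1.578470) = -5.544696
  p ← -0.900000 + (0.17/2)·(-3.991000 + (-5.544696)) = -1.710534
s=0.270000, p=-1.710534:
  k1 = f(0.270000, -1.710534) = -5.847123
  k2 = f(0.440000, -2.704545) = -8.123408
  p ← -1.710534 + (0.17/2)·(-5.847123 + (-8.123408)) = -2.898029
s=0.440000, p=-2.898029:
  k1 = f(0.440000, -2.898029) = -8.566487
  k2 = f(0.610000, -4.354332) = -11.901421
  p ← -2.898029 + (0.17/2)·(-8.566487 + (-11.901421)) = -4.637802
p(0.61) ≈ -4.6378

-4.6378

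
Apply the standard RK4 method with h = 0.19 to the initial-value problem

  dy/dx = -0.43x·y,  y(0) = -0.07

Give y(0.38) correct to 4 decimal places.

-0.0679

RK4: k1 = f(x_n, y_n); k2 = f(x_n + h/2, y_n + (h/2)·k1); k3 = f(x_n + h/2, y_n + (h/2)·k2); k4 = f(x_n + h, y_n + h·k3); y_{n+1} = y_n + (h/6)·(k1 + 2k2 + 2k3 + k4).
x=0.000000, y=-0.070000:
  k1 = f(0.000000, -0.070000) = 0.000000
  k2 = f(0.095000, -0.070000) = 0.002860
  k3 = f(0.095000, -0.069728) = 0.002848
  k4 = f(0.190000, -0.069459) = 0.005675
  y ← -0.070000 + (0.19/6)·(k1 + 2k2 + 2k3 + k4) = -0.069459
x=0.190000, y=-0.069459:
  k1 = f(0.190000, -0.069459) = 0.005675
  k2 = f(0.285000, -0.068920) = 0.008446
  k3 = f(0.285000, -0.068656) = 0.008414
  k4 = f(0.380000, -0.067860) = 0.011088
  y ← -0.069459 + (0.19/6)·(k1 + 2k2 + 2k3 + k4) = -0.067860
y(0.38) ≈ -0.0679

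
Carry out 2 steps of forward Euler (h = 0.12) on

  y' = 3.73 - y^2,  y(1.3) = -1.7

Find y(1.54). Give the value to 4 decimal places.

Euler: y_{n+1} = y_n + h·f(x_n, y_n).
x=1.300000, y=-1.700000: f=0.840000 → y ← -1.700000 + 0.12·0.840000 = -1.599200
x=1.420000, y=-1.599200: f=1.172559 → y ← -1.599200 + 0.12·1.172559 = -1.458493
y(1.54) ≈ -1.4585

-1.4585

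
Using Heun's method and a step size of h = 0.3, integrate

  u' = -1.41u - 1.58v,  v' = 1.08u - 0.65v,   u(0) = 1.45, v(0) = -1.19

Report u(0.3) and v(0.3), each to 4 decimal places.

1.2448, -0.5646

Heun on (u,v): k1 = f(s_n, state_n); k2 = f(s_n + h, state_n + h·k1); state_{n+1} = state_n + (h/2)·(k1 + k2).
0.000000: (1.450000, -1.190000)
  k1 = (-0.164300, 2.339500)
  predictor → (1.400710, -0.488150)
  k2 = (-1.203724, 1.830064)
  → (1.244796, -0.564565)
(u(0.3), v(0.3)) ≈ (1.2448, -0.5646)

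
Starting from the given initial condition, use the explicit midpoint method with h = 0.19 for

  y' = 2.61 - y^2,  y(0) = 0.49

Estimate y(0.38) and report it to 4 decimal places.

1.1705

Midpoint: k1 = f(t_n, y_n); k2 = f(t_n + h/2, y_n + (h/2)·k1); y_{n+1} = y_n + h·k2.
t=0.000000, y=0.490000:
  k1 = f(0.000000, 0.490000) = 2.369900
  k2 = f(0.095000, 0.715140) = 2.098574
  y ← 0.490000 + 0.19·2.098574 = 0.888729
t=0.190000, y=0.888729:
  k1 = f(0.190000, 0.888729) = 1.820161
  k2 = f(0.285000, 1.061644) = 1.482911
  y ← 0.888729 + 0.19·1.482911 = 1.170482
y(0.38) ≈ 1.1705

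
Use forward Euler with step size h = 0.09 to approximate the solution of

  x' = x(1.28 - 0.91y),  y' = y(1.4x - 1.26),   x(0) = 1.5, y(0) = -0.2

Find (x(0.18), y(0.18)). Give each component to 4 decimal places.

Euler on (x,y): x_{n+1} = x_n + h·x', y_{n+1} = y_n + h·y'.
0.000000: (1.500000, -0.200000); f=(2.193000, -0.168000) → (1.697370, -0.215120)
0.090000: (1.697370, -0.215120); f=(2.504909, -0.240142) → (1.922812, -0.236733)
(x(0.18), y(0.18)) ≈ (1.9228, -0.2367)

1.9228, -0.2367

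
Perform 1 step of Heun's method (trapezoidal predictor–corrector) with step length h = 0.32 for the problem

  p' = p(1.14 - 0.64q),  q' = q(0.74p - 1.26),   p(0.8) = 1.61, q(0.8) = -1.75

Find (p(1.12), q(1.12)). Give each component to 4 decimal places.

3.1845, -1.9480

Heun on (p,q): k1 = f(s_n, state_n); k2 = f(s_n + h, state_n + h·k1); state_{n+1} = state_n + (h/2)·(k1 + k2).
0.800000: (1.610000, -1.750000)
  k1 = (3.638600, 0.120050)
  predictor → (2.774352, -1.711584)
  k2 = (6.201825, -1.357321)
  → (3.184468, -1.947963)
(p(1.12), q(1.12)) ≈ (3.1845, -1.9480)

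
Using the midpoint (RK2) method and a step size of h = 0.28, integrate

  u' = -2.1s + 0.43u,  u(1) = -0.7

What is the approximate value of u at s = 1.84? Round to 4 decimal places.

Midpoint: k1 = f(s_n, u_n); k2 = f(s_n + h/2, u_n + (h/2)·k1); u_{n+1} = u_n + h·k2.
s=1.000000, u=-0.700000:
  k1 = f(1.000000, -0.700000) = -2.401000
  k2 = f(1.140000, -1.036140) = -2.839540
  u ← -0.700000 + 0.28·(-2.839540) = -1.495071
s=1.280000, u=-1.495071:
  k1 = f(1.280000, -1.495071) = -3.330881
  k2 = f(1.420000, -1.961395) = -3.825400
  u ← -1.495071 + 0.28·(-3.825400) = -2.566183
s=1.560000, u=-2.566183:
  k1 = f(1.560000, -2.566183) = -4.379459
  k2 = f(1.700000, -3.179307) = -4.937102
  u ← -2.566183 + 0.28·(-4.937102) = -3.948572
u(1.84) ≈ -3.9486

-3.9486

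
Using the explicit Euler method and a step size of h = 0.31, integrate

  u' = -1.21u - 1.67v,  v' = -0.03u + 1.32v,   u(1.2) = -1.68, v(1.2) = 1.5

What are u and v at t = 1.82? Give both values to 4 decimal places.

-2.2437, 3.0178

Euler on (u,v): u_{n+1} = u_n + h·u', v_{n+1} = v_n + h·v'.
1.200000: (-1.680000, 1.500000); f=(-0.472200, 2.030400) → (-1.826382, 2.129424)
1.510000: (-1.826382, 2.129424); f=(-1.346216, 2.865631) → (-2.243709, 3.017770)
(u(1.82), v(1.82)) ≈ (-2.2437, 3.0178)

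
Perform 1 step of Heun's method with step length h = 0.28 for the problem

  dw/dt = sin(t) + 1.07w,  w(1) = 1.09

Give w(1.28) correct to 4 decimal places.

1.7527

Heun: k1 = f(t_n, w_n); k2 = f(t_n + h, w_n + h·k1); w_{n+1} = w_n + (h/2)·(k1 + k2).
t=1.000000, w=1.090000:
  k1 = f(1.000000, 1.090000) = 2.007771
  k2 = f(1.280000, 1.652176) = 2.725844
  w ← 1.090000 + (0.28/2)·(2.007771 + 2.725844) = 1.752706
w(1.28) ≈ 1.7527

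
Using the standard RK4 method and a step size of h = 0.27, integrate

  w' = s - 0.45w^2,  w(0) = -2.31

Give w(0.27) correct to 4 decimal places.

RK4: k1 = f(s_n, w_n); k2 = f(s_n + h/2, w_n + (h/2)·k1); k3 = f(s_n + h/2, w_n + (h/2)·k2); k4 = f(s_n + h, w_n + h·k3); w_{n+1} = w_n + (h/6)·(k1 + 2k2 + 2k3 + k4).
s=0.000000, w=-2.310000:
  k1 = f(0.000000, -2.310000) = -2.401245
  k2 = f(0.135000, -2.634168) = -2.987479
  k3 = f(0.135000, -2.713310) = -3.177922
  k4 = f(0.270000, -3.168039) = -4.246412
  w ← -2.310000 + (0.27/6)·(k1 + 2k2 + 2k3 + k4) = -3.164031
w(0.27) ≈ -3.1640

-3.1640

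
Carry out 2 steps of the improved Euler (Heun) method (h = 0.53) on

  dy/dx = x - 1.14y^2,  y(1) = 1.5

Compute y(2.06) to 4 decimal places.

Heun: k1 = f(x_n, y_n); k2 = f(x_n + h, y_n + h·k1); y_{n+1} = y_n + (h/2)·(k1 + k2).
x=1.000000, y=1.500000:
  k1 = f(1.000000, 1.500000) = -1.565000
  k2 = f(1.530000, 0.670550) = 1.017413
  y ← 1.500000 + (0.53/2)·(-1.565000 + 1.017413) = 1.354890
x=1.530000, y=1.354890:
  k1 = f(1.530000, 1.354890) = -0.562727
  k2 = f(2.060000, 1.056644) = 0.787194
  y ← 1.354890 + (0.53/2)·(-0.562727 + 0.787194) = 1.414373
y(2.06) ≈ 1.4144

1.4144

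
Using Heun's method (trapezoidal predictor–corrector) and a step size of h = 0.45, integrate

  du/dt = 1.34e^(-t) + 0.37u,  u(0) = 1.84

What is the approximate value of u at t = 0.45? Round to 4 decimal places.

2.7158

Heun: k1 = f(t_n, u_n); k2 = f(t_n + h, u_n + h·k1); u_{n+1} = u_n + (h/2)·(k1 + k2).
t=0.000000, u=1.840000:
  k1 = f(0.000000, 1.840000) = 2.020800
  k2 = f(0.450000, 2.749360) = 1.871685
  u ← 1.840000 + (0.45/2)·(2.020800 + 1.871685) = 2.715809
u(0.45) ≈ 2.7158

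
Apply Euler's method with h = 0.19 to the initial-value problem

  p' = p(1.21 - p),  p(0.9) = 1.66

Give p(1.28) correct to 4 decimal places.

Euler: p_{n+1} = p_n + h·f(x_n, p_n).
x=0.900000, p=1.660000: f=-0.747000 → p ← 1.660000 + 0.19·(-0.747000) = 1.518070
x=1.090000, p=1.518070: f=-0.467672 → p ← 1.518070 + 0.19·(-0.467672) = 1.429212
p(1.28) ≈ 1.4292

1.4292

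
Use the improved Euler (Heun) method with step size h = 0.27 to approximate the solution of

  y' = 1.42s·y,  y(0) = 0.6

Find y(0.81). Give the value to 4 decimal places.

Heun: k1 = f(s_n, y_n); k2 = f(s_n + h, y_n + h·k1); y_{n+1} = y_n + (h/2)·(k1 + k2).
s=0.000000, y=0.600000:
  k1 = f(0.000000, 0.600000) = 0.000000
  k2 = f(0.270000, 0.600000) = 0.230040
  y ← 0.600000 + (0.27/2)·(0.000000 + 0.230040) = 0.631055
s=0.270000, y=0.631055:
  k1 = f(0.270000, 0.631055) = 0.241947
  k2 = f(0.540000, 0.696381) = 0.533985
  y ← 0.631055 + (0.27/2)·(0.241947 + 0.533985) = 0.735806
s=0.540000, y=0.735806:
  k1 = f(0.540000, 0.735806) = 0.564216
  k2 = f(0.810000, 0.888145) = 1.021544
  y ← 0.735806 + (0.27/2)·(0.564216 + 1.021544) = 0.949884
y(0.81) ≈ 0.9499

0.9499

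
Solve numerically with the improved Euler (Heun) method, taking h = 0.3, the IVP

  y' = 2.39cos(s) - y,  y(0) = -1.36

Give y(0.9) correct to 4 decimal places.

Heun: k1 = f(s_n, y_n); k2 = f(s_n + h, y_n + h·k1); y_{n+1} = y_n + (h/2)·(k1 + k2).
s=0.000000, y=-1.360000:
  k1 = f(0.000000, -1.360000) = 3.750000
  k2 = f(0.300000, -0.235000) = 2.518254
  y ← -1.360000 + (0.3/2)·(3.750000 + 2.518254) = -0.419762
s=0.300000, y=-0.419762:
  k1 = f(0.300000, -0.419762) = 2.703016
  k2 = f(0.600000, 0.391143) = 1.581409
  y ← -0.419762 + (0.3/2)·(2.703016 + 1.581409) = 0.222902
s=0.600000, y=0.222902:
  k1 = f(0.600000, 0.222902) = 1.749650
  k2 = f(0.900000, 0.747797) = 0.737851
  y ← 0.222902 + (0.3/2)·(1.749650 + 0.737851) = 0.596027
y(0.9) ≈ 0.5960

0.5960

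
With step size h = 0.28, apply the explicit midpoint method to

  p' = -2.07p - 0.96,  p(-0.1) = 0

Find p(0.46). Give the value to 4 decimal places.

Midpoint: k1 = f(s_n, p_n); k2 = f(s_n + h/2, p_n + (h/2)·k1); p_{n+1} = p_n + h·k2.
s=-0.100000, p=0.000000:
  k1 = f(-0.100000, 0.000000) = -0.960000
  k2 = f(0.040000, -0.134400) = -0.681792
  p ← 0.000000 + 0.28·(-0.681792) = -0.190902
s=0.180000, p=-0.190902:
  k1 = f(0.180000, -0.190902) = -0.564833
  k2 = f(0.320000, -0.269978) = -0.401145
  p ← -0.190902 + 0.28·(-0.401145) = -0.303222
p(0.46) ≈ -0.3032

-0.3032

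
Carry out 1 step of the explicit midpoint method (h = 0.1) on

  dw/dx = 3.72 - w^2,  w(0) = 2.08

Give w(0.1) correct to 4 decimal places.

Midpoint: k1 = f(x_n, w_n); k2 = f(x_n + h/2, w_n + (h/2)·k1); w_{n+1} = w_n + h·k2.
x=0.000000, w=2.080000:
  k1 = f(0.000000, 2.080000) = -0.606400
  k2 = f(0.050000, 2.049680) = -0.481188
  w ← 2.080000 + 0.1·(-0.481188) = 2.031881
w(0.1) ≈ 2.0319

2.0319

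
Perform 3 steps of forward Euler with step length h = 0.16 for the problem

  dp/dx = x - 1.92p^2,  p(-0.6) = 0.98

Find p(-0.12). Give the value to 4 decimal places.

0.3151

Euler: p_{n+1} = p_n + h·f(x_n, p_n).
x=-0.600000, p=0.980000: f=-2.443968 → p ← 0.980000 + 0.16·(-2.443968) = 0.588965
x=-0.440000, p=0.588965: f=-1.106009 → p ← 0.588965 + 0.16·(-1.106009) = 0.412004
x=-0.280000, p=0.412004: f=-0.605914 → p ← 0.412004 + 0.16·(-0.605914) = 0.315057
p(-0.12) ≈ 0.3151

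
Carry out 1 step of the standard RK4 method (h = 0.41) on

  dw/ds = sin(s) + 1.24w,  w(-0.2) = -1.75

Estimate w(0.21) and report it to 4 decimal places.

RK4: k1 = f(s_n, w_n); k2 = f(s_n + h/2, w_n + (h/2)·k1); k3 = f(s_n + h/2, w_n + (h/2)·k2); k4 = f(s_n + h, w_n + h·k3); w_{n+1} = w_n + (h/6)·(k1 + 2k2 + 2k3 + k4).
s=-0.200000, w=-1.750000:
  k1 = f(-0.200000, -1.750000) = -2.368669
  k2 = f(0.005000, -2.235577) = -2.767116
  k3 = f(0.005000, -2.317259) = -2.868401
  k4 = f(0.210000, -2.926044) = -3.419835
  w ← -1.750000 + (0.41/6)·(k1 + 2k2 + 2k3 + k4) = -2.915735
w(0.21) ≈ -2.9157

-2.9157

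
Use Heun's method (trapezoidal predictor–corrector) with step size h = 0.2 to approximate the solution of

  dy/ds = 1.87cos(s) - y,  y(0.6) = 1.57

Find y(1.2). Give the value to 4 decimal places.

Heun: k1 = f(s_n, y_n); k2 = f(s_n + h, y_n + h·k1); y_{n+1} = y_n + (h/2)·(k1 + k2).
s=0.600000, y=1.570000:
  k1 = f(0.600000, 1.570000) = -0.026622
  k2 = f(0.800000, 1.564676) = -0.261834
  y ← 1.570000 + (0.2/2)·(-0.026622 + (-0.261834)) = 1.541154
s=0.800000, y=1.541154:
  k1 = f(0.800000, 1.541154) = -0.238313
  k2 = f(1.000000, 1.493492) = -0.483126
  y ← 1.541154 + (0.2/2)·(-0.238313 + (-0.483126)) = 1.469010
s=1.000000, y=1.469010:
  k1 = f(1.000000, 1.469010) = -0.458645
  k2 = f(1.200000, 1.377281) = -0.699672
  y ← 1.469010 + (0.2/2)·(-0.458645 + (-0.699672)) = 1.353179
y(1.2) ≈ 1.3532

1.3532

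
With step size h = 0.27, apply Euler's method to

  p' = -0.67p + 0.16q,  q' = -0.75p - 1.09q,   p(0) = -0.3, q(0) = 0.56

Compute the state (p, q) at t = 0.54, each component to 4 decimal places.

Euler on (p,q): p_{n+1} = p_n + h·p', q_{n+1} = q_n + h·q'.
0.000000: (-0.300000, 0.560000); f=(0.290600, -0.385400) → (-0.221538, 0.455942)
0.270000: (-0.221538, 0.455942); f=(0.221381, -0.330823) → (-0.161765, 0.366620)
(p(0.54), q(0.54)) ≈ (-0.1618, 0.3666)

-0.1618, 0.3666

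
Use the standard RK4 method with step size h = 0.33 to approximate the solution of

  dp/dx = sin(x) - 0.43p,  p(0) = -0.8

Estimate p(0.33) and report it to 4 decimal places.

-0.6427

RK4: k1 = f(x_n, p_n); k2 = f(x_n + h/2, p_n + (h/2)·k1); k3 = f(x_n + h/2, p_n + (h/2)·k2); k4 = f(x_n + h, p_n + h·k3); p_{n+1} = p_n + (h/6)·(k1 + 2k2 + 2k3 + k4).
x=0.000000, p=-0.800000:
  k1 = f(0.000000, -0.800000) = 0.344000
  k2 = f(0.165000, -0.743240) = 0.483846
  k3 = f(0.165000, -0.720165) = 0.473923
  k4 = f(0.330000, -0.643605) = 0.600793
  p ← -0.800000 + (0.33/6)·(k1 + 2k2 + 2k3 + k4) = -0.642682
p(0.33) ≈ -0.6427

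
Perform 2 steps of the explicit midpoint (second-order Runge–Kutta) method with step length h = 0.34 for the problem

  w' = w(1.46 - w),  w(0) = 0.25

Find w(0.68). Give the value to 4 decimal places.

0.5208

Midpoint: k1 = f(x_n, w_n); k2 = f(x_n + h/2, w_n + (h/2)·k1); w_{n+1} = w_n + h·k2.
x=0.000000, w=0.250000:
  k1 = f(0.000000, 0.250000) = 0.302500
  k2 = f(0.170000, 0.301425) = 0.349223
  w ← 0.250000 + 0.34·0.349223 = 0.368736
x=0.340000, w=0.368736:
  k1 = f(0.340000, 0.368736) = 0.402388
  k2 = f(0.510000, 0.437142) = 0.447134
  w ← 0.368736 + 0.34·0.447134 = 0.520762
w(0.68) ≈ 0.5208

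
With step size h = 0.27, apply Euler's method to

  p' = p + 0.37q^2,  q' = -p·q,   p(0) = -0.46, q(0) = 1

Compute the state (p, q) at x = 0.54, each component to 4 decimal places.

Euler on (p,q): p_{n+1} = p_n + h·p', q_{n+1} = q_n + h·q'.
0.000000: (-0.460000, 1.000000); f=(-0.090000, 0.460000) → (-0.484300, 1.124200)
0.270000: (-0.484300, 1.124200); f=(-0.016685, 0.544450) → (-0.488805, 1.271202)
(p(0.54), q(0.54)) ≈ (-0.4888, 1.2712)

-0.4888, 1.2712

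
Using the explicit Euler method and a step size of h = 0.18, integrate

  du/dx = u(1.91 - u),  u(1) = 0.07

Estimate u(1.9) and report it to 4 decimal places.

Euler: u_{n+1} = u_n + h·f(x_n, u_n).
x=1.000000, u=0.070000: f=0.128800 → u ← 0.070000 + 0.18·0.128800 = 0.093184
x=1.180000, u=0.093184: f=0.169298 → u ← 0.093184 + 0.18·0.169298 = 0.123658
x=1.360000, u=0.123658: f=0.220895 → u ← 0.123658 + 0.18·0.220895 = 0.163419
x=1.540000, u=0.163419: f=0.285424 → u ← 0.163419 + 0.18·0.285424 = 0.214795
x=1.720000, u=0.214795: f=0.364122 → u ← 0.214795 + 0.18·0.364122 = 0.280337
u(1.9) ≈ 0.2803

0.2803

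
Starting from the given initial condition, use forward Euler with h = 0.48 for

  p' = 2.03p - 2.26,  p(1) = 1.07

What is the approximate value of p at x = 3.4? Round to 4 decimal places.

-0.1859

Euler: p_{n+1} = p_n + h·f(x_n, p_n).
x=1.000000, p=1.070000: f=-0.087900 → p ← 1.070000 + 0.48·(-0.087900) = 1.027808
x=1.480000, p=1.027808: f=-0.173550 → p ← 1.027808 + 0.48·(-0.173550) = 0.944504
x=1.960000, p=0.944504: f=-0.342657 → p ← 0.944504 + 0.48·(-0.342657) = 0.780029
x=2.440000, p=0.780029: f=-0.676541 → p ← 0.780029 + 0.48·(-0.676541) = 0.455289
x=2.920000, p=0.455289: f=-1.335763 → p ← 0.455289 + 0.48·(-1.335763) = -0.185877
p(3.4) ≈ -0.1859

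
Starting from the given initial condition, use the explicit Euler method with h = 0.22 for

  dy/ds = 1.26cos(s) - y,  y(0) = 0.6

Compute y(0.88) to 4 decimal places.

Euler: y_{n+1} = y_n + h·f(s_n, y_n).
s=0.000000, y=0.600000: f=0.660000 → y ← 0.600000 + 0.22·0.660000 = 0.745200
s=0.220000, y=0.745200: f=0.484431 → y ← 0.745200 + 0.22·0.484431 = 0.851775
s=0.440000, y=0.851775: f=0.288212 → y ← 0.851775 + 0.22·0.288212 = 0.915181
s=0.660000, y=0.915181: f=0.080209 → y ← 0.915181 + 0.22·0.080209 = 0.932827
y(0.88) ≈ 0.9328

0.9328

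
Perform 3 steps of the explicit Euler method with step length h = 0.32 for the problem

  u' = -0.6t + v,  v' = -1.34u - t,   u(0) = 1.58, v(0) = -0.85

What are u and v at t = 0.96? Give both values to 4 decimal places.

Euler on (u,v): u_{n+1} = u_n + h·u', v_{n+1} = v_n + h·v'.
0.000000: (1.580000, -0.850000); f=(-0.850000, -2.117200) → (1.308000, -1.527504)
0.320000: (1.308000, -1.527504); f=(-1.719504, -2.072720) → (0.757759, -2.190774)
0.640000: (0.757759, -2.190774); f=(-2.574774, -1.655397) → (-0.066169, -2.720501)
(u(0.96), v(0.96)) ≈ (-0.0662, -2.7205)

-0.0662, -2.7205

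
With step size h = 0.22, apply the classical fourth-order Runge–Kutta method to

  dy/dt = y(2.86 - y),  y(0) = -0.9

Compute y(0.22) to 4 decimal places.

RK4: k1 = f(t_n, y_n); k2 = f(t_n + h/2, y_n + (h/2)·k1); k3 = f(t_n + h/2, y_n + (h/2)·k2); k4 = f(t_n + h, y_n + h·k3); y_{n+1} = y_n + (h/6)·(k1 + 2k2 + 2k3 + k4).
t=0.000000, y=-0.900000:
  k1 = f(0.000000, -0.900000) = -3.384000
  k2 = f(0.110000, -1.272240) = -5.257201
  k3 = f(0.110000, -1.478292) = -6.413263
  k4 = f(0.220000, -2.310918) = -11.949566
  y ← -0.900000 + (0.22/6)·(k1 + 2k2 + 2k3 + k4) = -2.318065
y(0.22) ≈ -2.3181

-2.3181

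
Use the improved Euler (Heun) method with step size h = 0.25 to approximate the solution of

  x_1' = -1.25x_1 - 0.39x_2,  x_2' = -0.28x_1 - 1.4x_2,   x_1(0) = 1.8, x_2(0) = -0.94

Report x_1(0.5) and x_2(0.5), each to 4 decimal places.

1.0796, -0.6055

Heun on (x_1,x_2): k1 = f(x_n, state_n); k2 = f(x_n + h, state_n + h·k1); state_{n+1} = state_n + (h/2)·(k1 + k2).
0.000000: (1.800000, -0.940000)
  k1 = (-1.883400, 0.812000)
  predictor → (1.329150, -0.737000)
  k2 = (-1.374008, 0.659638)
  → (1.392824, -0.756045)
0.250000: (1.392824, -0.756045)
  k1 = (-1.446172, 0.668473)
  predictor → (1.031281, -0.588927)
  k2 = (-1.059420, 0.535739)
  → (1.079625, -0.605519)
(x_1(0.5), x_2(0.5)) ≈ (1.0796, -0.6055)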